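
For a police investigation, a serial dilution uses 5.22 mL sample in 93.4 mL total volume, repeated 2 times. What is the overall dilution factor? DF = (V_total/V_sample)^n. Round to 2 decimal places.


Dilution factor calculation:
Single dilution = V_total / V_sample = 93.4 / 5.22 ≈ 17.89272
Number of dilutions = 2
Total DF = (93.4 / 5.22)^2 (full precision, rounded at the end) = 320.15

320.15


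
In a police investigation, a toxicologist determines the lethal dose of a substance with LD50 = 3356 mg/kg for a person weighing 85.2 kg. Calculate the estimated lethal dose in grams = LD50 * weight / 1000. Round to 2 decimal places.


Lethal dose calculation:
Lethal dose = LD50 * body_weight / 1000
= 3356 * 85.2 / 1000
= 285931.2 / 1000
= 285.93 g

285.93


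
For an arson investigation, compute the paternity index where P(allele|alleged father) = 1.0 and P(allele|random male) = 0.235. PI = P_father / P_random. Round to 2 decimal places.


Paternity Index calculation:
PI = P(allele|father) / P(allele|random)
PI = 1.0 / 0.235
PI = 4.26

4.26


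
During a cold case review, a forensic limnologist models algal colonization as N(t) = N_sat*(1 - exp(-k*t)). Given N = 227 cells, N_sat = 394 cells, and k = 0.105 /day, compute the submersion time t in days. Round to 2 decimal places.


PMSI from diatom colonization curve:
N / N_sat = 227 / 394 = 0.576142
1 - N/N_sat = 0.423858
ln(1 - N/N_sat) = -0.858357
t = -ln(1 - N/N_sat) / k = -(-0.858357) / 0.105 = 8.17 days

8.17


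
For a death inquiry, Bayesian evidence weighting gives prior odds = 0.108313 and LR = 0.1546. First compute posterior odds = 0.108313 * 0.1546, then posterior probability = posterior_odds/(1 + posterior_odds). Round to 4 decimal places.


Bayesian evidence evaluation:
Posterior odds = prior_odds * LR = 0.108313 * 0.1546 = 0.01674519
Posterior probability = posterior_odds / (1 + posterior_odds)
= 0.01674519 / (1 + 0.01674519)
= 0.01674519 / 1.01674519
= 0.0165

0.0165


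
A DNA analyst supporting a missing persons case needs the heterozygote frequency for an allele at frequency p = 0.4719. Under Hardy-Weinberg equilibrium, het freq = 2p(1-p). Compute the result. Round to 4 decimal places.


Hardy-Weinberg heterozygote frequency:
q = 1 - p = 1 - 0.4719 = 0.5281
2pq = 2 * 0.4719 * 0.5281 = 0.4984

0.4984


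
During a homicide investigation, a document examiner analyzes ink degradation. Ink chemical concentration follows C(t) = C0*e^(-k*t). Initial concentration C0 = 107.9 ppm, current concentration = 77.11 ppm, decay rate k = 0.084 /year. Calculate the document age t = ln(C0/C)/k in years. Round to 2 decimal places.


Document age estimation:
C0/C = 107.9 / 77.11 = 1.3993
ln(C0/C) = 0.335972
t = 0.335972 / 0.084 = 4.00 years

4.00


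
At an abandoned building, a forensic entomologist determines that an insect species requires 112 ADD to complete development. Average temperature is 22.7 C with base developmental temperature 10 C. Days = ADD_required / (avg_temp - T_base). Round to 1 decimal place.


Insect development time:
Effective temperature = avg_temp - T_base = 22.7 - 10 = 12.7 C
Days = ADD / effective_temp = 112 / 12.7 = 8.8 days

8.8


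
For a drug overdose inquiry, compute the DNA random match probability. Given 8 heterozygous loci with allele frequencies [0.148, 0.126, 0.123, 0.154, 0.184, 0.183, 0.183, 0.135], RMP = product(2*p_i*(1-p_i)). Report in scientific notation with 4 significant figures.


Computing RMP for 8 loci:
Locus 1: 2 * 0.148 * 0.852 = 0.252192
Locus 2: 2 * 0.126 * 0.874 = 0.220248
Locus 3: 2 * 0.123 * 0.877 = 0.215742
Locus 4: 2 * 0.154 * 0.846 = 0.260568
Locus 5: 2 * 0.184 * 0.816 = 0.300288
Locus 6: 2 * 0.183 * 0.817 = 0.299022
Locus 7: 2 * 0.183 * 0.817 = 0.299022
Locus 8: 2 * 0.135 * 0.865 = 0.23355
RMP = 1.958e-05

1.958e-05


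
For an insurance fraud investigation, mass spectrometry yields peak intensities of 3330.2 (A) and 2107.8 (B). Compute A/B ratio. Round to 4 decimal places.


Spectral peak ratio:
Peak A = 3330.2 counts
Peak B = 2107.8 counts
Ratio = 3330.2 / 2107.8 = 1.5799

1.5799


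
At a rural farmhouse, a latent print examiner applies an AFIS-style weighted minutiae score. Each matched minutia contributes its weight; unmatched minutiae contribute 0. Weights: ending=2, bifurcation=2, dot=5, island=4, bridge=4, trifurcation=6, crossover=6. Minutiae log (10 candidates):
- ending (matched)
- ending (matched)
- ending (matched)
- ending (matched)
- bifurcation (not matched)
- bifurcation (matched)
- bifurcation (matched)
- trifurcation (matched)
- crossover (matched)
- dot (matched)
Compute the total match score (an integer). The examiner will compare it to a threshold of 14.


Weighted minutiae match score:
  ending: matched, +2 (running total 2)
  ending: matched, +2 (running total 4)
  ending: matched, +2 (running total 6)
  ending: matched, +2 (running total 8)
  bifurcation: not matched, +0
  bifurcation: matched, +2 (running total 10)
  bifurcation: matched, +2 (running total 12)
  trifurcation: matched, +6 (running total 18)
  crossover: matched, +6 (running total 24)
  dot: matched, +5 (running total 29)
Total score = 29
Threshold = 14; verdict = identification

29


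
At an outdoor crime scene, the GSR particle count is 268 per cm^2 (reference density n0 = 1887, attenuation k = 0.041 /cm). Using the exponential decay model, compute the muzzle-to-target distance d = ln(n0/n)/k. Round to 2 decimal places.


GSR distance calculation:
n0/n = 1887 / 268 = 7.041045
ln(n0/n) = 1.951757
d = 1.951757 / 0.041 = 47.60 cm

47.60


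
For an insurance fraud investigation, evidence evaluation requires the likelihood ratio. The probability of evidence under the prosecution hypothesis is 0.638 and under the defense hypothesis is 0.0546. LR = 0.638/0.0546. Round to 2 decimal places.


Likelihood ratio calculation:
LR = P(E|Hp) / P(E|Hd)
LR = 0.638 / 0.0546
LR = 11.68

11.68


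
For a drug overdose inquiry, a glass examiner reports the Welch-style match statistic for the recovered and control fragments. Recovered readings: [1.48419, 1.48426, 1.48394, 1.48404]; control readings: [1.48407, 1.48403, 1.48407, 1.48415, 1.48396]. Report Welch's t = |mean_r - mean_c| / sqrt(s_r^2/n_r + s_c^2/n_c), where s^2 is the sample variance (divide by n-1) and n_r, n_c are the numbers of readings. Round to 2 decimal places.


Welch's t-criterion for glass RI comparison:
Recovered mean = sum / n_r = 5.93643 / 4 = 1.4841075
Control mean = sum / n_c = 7.42028 / 5 = 1.484056
Recovered sample variance s_r^2 = 2.08917e-08
Control sample variance s_c^2 = 4.78e-09
Welch SE (unpooled) = sqrt(s_r^2/n_r + s_c^2/n_c) = sqrt(5.22292e-09 + 9.56e-10) = sqrt(6.17892e-09) = 7.86061e-05
|mean_r - mean_c| = 5.15e-05
t = 5.15e-05 / 7.86061e-05 = 0.66

0.66


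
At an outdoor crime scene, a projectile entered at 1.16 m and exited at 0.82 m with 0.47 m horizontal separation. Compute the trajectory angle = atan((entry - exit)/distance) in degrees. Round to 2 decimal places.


Bullet trajectory angle:
Height difference = 1.16 - 0.82 = 0.34 m
angle = atan(0.34 / 0.47)
angle = atan(0.723404)
angle = 35.88 degrees

35.88


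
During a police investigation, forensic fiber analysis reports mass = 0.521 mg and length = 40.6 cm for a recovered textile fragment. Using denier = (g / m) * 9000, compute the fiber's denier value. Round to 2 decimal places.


Denier calculation:
Mass in grams = 0.521 mg / 1000 = 0.000521 g
Length in meters = 40.6 cm / 100 = 0.406 m
Linear density = mass / length = 0.000521 / 0.406 = 0.00128325 g/m
Denier = (g/m) * 9000 = 0.00128325 * 9000 = 11.55

11.55


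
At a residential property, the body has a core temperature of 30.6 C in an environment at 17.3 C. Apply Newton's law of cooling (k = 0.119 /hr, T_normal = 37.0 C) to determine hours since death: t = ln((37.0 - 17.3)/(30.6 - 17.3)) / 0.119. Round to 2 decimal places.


Using Newton's law of cooling:
t = ln((T_normal - T_ambient) / (T_body - T_ambient)) / k
T_normal - T_ambient = 19.7
T_body - T_ambient = 13.3
Ratio = 1.481203
ln(ratio) = 0.392855
t = 0.392855 / 0.119 = 3.30 hours

3.30


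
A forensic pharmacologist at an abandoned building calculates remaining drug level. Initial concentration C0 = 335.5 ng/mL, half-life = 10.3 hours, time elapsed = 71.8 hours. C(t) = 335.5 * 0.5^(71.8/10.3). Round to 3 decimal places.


Drug concentration decay:
Number of half-lives = t / t_half = 71.8 / 10.3 = 6.970874
Decay factor = 0.5^6.970874 = 0.00797183
C(t) = 335.5 * 0.00797183 = 2.675 ng/mL

2.675


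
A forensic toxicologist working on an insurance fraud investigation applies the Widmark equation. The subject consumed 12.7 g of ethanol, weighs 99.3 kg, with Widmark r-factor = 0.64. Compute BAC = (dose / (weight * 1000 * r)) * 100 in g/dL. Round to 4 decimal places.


Applying the Widmark formula:
BAC = (dose_g / (body_wt * 1000 * r)) * 100
Denominator = 99.3 * 1000 * 0.64 = 63552
BAC = (12.7 / 63552) * 100
BAC = 0.0200 g/dL

0.0200


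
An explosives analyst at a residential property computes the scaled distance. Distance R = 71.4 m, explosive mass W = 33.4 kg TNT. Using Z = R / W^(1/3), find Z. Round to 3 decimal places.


Scaled distance calculation:
W^(1/3) = 33.4^(1/3) = 3.220442
Z = R / W^(1/3) = 71.4 / 3.220442
Z = 22.171 m/kg^(1/3)

22.171


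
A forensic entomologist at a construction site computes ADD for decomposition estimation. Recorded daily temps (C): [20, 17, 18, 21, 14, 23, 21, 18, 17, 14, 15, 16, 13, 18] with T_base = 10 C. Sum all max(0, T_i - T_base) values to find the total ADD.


Computing ADD day by day:
Day 1: max(0, 20 - 10) = 10
Day 2: max(0, 17 - 10) = 7
Day 3: max(0, 18 - 10) = 8
Day 4: max(0, 21 - 10) = 11
Day 5: max(0, 14 - 10) = 4
Day 6: max(0, 23 - 10) = 13
Day 7: max(0, 21 - 10) = 11
Day 8: max(0, 18 - 10) = 8
Day 9: max(0, 17 - 10) = 7
Day 10: max(0, 14 - 10) = 4
Day 11: max(0, 15 - 10) = 5
Day 12: max(0, 16 - 10) = 6
Day 13: max(0, 13 - 10) = 3
Day 14: max(0, 18 - 10) = 8
Total ADD = 105

105


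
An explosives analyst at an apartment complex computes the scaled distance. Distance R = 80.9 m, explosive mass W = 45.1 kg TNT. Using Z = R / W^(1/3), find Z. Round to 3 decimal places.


Scaled distance calculation:
W^(1/3) = 45.1^(1/3) = 3.559526
Z = R / W^(1/3) = 80.9 / 3.559526
Z = 22.728 m/kg^(1/3)

22.728


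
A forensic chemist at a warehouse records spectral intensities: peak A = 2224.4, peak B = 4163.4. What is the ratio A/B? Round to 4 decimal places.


Spectral peak ratio:
Peak A = 2224.4 counts
Peak B = 4163.4 counts
Ratio = 2224.4 / 4163.4 = 0.5343

0.5343


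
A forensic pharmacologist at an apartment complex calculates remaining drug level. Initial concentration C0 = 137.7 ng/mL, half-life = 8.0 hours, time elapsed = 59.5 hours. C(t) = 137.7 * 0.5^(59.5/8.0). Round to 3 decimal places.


Drug concentration decay:
Number of half-lives = t / t_half = 59.5 / 8.0 = 7.4375
Decay factor = 0.5^7.4375 = 0.00576885
C(t) = 137.7 * 0.00576885 = 0.794 ng/mL

0.794


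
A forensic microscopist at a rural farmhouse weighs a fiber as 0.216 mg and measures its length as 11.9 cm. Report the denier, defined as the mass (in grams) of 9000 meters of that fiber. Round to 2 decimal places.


Denier calculation:
Mass in grams = 0.216 mg / 1000 = 0.000216 g
Length in meters = 11.9 cm / 100 = 0.119 m
Linear density = mass / length = 0.000216 / 0.119 = 0.00181513 g/m
Denier = (g/m) * 9000 = 0.00181513 * 9000 = 16.34

16.34


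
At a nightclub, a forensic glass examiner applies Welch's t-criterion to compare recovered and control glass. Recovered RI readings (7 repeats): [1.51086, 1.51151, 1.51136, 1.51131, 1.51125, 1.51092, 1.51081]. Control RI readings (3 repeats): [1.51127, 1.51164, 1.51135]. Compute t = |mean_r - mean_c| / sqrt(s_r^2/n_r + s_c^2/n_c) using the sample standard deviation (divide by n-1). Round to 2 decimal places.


Welch's t-criterion for glass RI comparison:
Recovered mean = sum / n_r = 10.57802 / 7 = 1.5111457
Control mean = sum / n_c = 4.53426 / 3 = 1.51142
Recovered sample variance s_r^2 = 7.69619e-08
Control sample variance s_c^2 = 3.79e-08
Welch SE (unpooled) = sqrt(s_r^2/n_r + s_c^2/n_c) = sqrt(1.09946e-08 + 1.26333e-08) = sqrt(2.36279e-08) = 0.000153714
|mean_r - mean_c| = 0.000274286
t = 0.000274286 / 0.000153714 = 1.78

1.78


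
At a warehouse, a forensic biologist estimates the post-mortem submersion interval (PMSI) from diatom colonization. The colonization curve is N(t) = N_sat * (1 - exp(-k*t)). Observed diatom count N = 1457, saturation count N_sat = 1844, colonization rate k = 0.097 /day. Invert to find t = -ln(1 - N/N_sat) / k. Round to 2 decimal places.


PMSI from diatom colonization curve:
N / N_sat = 1457 / 1844 = 0.79013
1 - N/N_sat = 0.20987
ln(1 - N/N_sat) = -1.561267
t = -ln(1 - N/N_sat) / k = -(-1.561267) / 0.097 = 16.10 days

16.10


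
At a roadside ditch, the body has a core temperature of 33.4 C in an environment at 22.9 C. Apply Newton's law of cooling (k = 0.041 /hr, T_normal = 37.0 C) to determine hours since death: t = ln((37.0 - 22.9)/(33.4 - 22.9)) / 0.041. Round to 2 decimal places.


Using Newton's law of cooling:
t = ln((T_normal - T_ambient) / (T_body - T_ambient)) / k
T_normal - T_ambient = 14.1
T_body - T_ambient = 10.5
Ratio = 1.342857
ln(ratio) = 0.294799
t = 0.294799 / 0.041 = 7.19 hours

7.19


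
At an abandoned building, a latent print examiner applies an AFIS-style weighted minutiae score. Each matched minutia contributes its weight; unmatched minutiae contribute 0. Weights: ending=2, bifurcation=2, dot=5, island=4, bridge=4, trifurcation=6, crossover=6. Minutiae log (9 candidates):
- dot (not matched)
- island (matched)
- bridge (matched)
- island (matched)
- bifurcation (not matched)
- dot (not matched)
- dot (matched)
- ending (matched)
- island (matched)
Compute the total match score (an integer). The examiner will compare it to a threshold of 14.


Weighted minutiae match score:
  dot: not matched, +0
  island: matched, +4 (running total 4)
  bridge: matched, +4 (running total 8)
  island: matched, +4 (running total 12)
  bifurcation: not matched, +0
  dot: not matched, +0
  dot: matched, +5 (running total 17)
  ending: matched, +2 (running total 19)
  island: matched, +4 (running total 23)
Total score = 23
Threshold = 14; verdict = identification

23


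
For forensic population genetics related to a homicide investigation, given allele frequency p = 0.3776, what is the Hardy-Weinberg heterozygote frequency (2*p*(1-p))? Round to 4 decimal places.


Hardy-Weinberg heterozygote frequency:
q = 1 - p = 1 - 0.3776 = 0.6224
2pq = 2 * 0.3776 * 0.6224 = 0.4700

0.4700


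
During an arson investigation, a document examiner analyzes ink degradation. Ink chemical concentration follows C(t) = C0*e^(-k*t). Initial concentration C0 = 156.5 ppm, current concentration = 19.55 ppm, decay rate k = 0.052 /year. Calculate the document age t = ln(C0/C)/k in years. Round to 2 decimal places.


Document age estimation:
C0/C = 156.5 / 19.55 = 8.005115
ln(C0/C) = 2.080081
t = 2.080081 / 0.052 = 40.00 years

40.00


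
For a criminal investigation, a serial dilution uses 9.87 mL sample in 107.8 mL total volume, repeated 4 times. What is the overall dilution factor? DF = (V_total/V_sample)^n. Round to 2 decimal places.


Dilution factor calculation:
Single dilution = V_total / V_sample = 107.8 / 9.87 ≈ 10.921986
Number of dilutions = 4
Total DF = (107.8 / 9.87)^4 (full precision, rounded at the end) = 14230.05

14230.05


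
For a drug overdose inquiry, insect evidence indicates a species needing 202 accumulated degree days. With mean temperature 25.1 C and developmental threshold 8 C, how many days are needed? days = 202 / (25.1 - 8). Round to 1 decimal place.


Insect development time:
Effective temperature = avg_temp - T_base = 25.1 - 8 = 17.1 C
Days = ADD / effective_temp = 202 / 17.1 = 11.8 days

11.8


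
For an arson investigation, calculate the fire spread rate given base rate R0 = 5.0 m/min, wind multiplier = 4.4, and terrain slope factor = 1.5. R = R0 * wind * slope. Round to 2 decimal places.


Fire spread rate calculation:
R = R0 * wind_factor * slope_factor
= 5.0 * 4.4 * 1.5
= 22 * 1.5
= 33.00 m/min

33.00


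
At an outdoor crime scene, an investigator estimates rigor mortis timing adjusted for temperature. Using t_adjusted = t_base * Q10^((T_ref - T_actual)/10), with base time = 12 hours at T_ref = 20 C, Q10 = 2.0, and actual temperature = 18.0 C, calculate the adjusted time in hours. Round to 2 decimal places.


Rigor mortis time adjustment:
Exponent = (T_ref - T_actual) / 10 = (20 - 18.0) / 10 = 0.2
Q10 factor = 2.0^0.2 = 1.1487
t_adjusted = 12 * 1.1487 = 13.78 hours

13.78


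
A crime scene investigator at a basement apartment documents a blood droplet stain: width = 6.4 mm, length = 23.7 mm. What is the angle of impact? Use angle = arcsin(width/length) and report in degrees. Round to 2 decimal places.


Blood spatter impact angle calculation:
width / length = 6.4 / 23.7 = 0.270042
angle = arcsin(0.270042)
angle = 15.67 degrees

15.67


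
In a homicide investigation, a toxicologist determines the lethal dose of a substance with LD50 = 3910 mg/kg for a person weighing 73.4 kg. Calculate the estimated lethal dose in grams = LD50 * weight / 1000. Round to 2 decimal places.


Lethal dose calculation:
Lethal dose = LD50 * body_weight / 1000
= 3910 * 73.4 / 1000
= 286994 / 1000
= 286.99 g

286.99


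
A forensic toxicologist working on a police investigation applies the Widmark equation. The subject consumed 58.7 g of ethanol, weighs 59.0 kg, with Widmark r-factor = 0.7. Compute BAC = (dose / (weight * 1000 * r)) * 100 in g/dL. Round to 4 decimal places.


Applying the Widmark formula:
BAC = (dose_g / (body_wt * 1000 * r)) * 100
Denominator = 59.0 * 1000 * 0.7 = 41300
BAC = (58.7 / 41300) * 100
BAC = 0.1421 g/dL

0.1421


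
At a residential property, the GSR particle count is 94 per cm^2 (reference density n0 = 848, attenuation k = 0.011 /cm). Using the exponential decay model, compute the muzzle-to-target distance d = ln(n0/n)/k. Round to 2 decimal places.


GSR distance calculation:
n0/n = 848 / 94 = 9.021277
ln(n0/n) = 2.199586
d = 2.199586 / 0.011 = 199.96 cm

199.96


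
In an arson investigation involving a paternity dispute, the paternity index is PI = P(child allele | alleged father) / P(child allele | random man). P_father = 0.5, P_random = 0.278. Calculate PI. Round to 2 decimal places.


Paternity Index calculation:
PI = P(allele|father) / P(allele|random)
PI = 0.5 / 0.278
PI = 1.80

1.80


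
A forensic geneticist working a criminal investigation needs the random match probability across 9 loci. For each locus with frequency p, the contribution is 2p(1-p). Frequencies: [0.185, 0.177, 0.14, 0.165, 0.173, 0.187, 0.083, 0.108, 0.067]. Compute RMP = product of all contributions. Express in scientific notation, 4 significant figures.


Computing RMP for 9 loci:
Locus 1: 2 * 0.185 * 0.815 = 0.30155
Locus 2: 2 * 0.177 * 0.823 = 0.291342
Locus 3: 2 * 0.14 * 0.86 = 0.2408
Locus 4: 2 * 0.165 * 0.835 = 0.27555
Locus 5: 2 * 0.173 * 0.827 = 0.286142
Locus 6: 2 * 0.187 * 0.813 = 0.304062
Locus 7: 2 * 0.083 * 0.917 = 0.152222
Locus 8: 2 * 0.108 * 0.892 = 0.192672
Locus 9: 2 * 0.067 * 0.933 = 0.125022
RMP = 1.860e-06

1.860e-06


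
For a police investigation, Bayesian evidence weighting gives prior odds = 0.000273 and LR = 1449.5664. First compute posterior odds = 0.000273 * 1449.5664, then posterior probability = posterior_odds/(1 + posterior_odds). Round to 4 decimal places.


Bayesian evidence evaluation:
Posterior odds = prior_odds * LR = 0.000273 * 1449.5664 = 0.3957316
Posterior probability = posterior_odds / (1 + posterior_odds)
= 0.3957316 / (1 + 0.3957316)
= 0.3957316 / 1.3957316
= 0.2835

0.2835


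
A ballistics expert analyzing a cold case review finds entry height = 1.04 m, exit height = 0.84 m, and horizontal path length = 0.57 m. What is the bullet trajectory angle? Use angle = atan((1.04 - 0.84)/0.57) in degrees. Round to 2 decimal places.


Bullet trajectory angle:
Height difference = 1.04 - 0.84 = 0.2 m
angle = atan(0.2 / 0.57)
angle = atan(0.350877)
angle = 19.33 degrees

19.33


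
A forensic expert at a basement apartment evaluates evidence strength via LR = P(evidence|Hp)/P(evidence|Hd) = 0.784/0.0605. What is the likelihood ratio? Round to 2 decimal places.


Likelihood ratio calculation:
LR = P(E|Hp) / P(E|Hd)
LR = 0.784 / 0.0605
LR = 12.96

12.96


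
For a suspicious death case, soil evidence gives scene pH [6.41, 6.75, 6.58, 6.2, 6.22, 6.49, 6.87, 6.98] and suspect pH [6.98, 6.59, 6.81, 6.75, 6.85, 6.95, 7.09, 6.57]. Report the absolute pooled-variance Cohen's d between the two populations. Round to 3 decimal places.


Pooled-variance Cohen's d for soil pH comparison:
Scene mean = 52.5 / 8 = 6.5625
Suspect mean = 54.59 / 8 = 6.82375
Scene sample variance s_s^2 = 0.083079
Suspect sample variance s_c^2 = 0.033798
Pooled variance = ((n_s-1)*s_s^2 + (n_c-1)*s_c^2) / (n_s + n_c - 2) = 0.058438
Pooled SD = sqrt(0.058438) = 0.24174
Mean difference = -0.26125
|d| = |-0.26125| / 0.24174 = 1.081

1.081


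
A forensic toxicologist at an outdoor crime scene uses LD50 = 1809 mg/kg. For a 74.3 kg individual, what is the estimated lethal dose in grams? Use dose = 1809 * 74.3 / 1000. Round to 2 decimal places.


Lethal dose calculation:
Lethal dose = LD50 * body_weight / 1000
= 1809 * 74.3 / 1000
= 134408.7 / 1000
= 134.41 g

134.41


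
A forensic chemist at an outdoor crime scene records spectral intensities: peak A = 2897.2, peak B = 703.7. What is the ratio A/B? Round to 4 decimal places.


Spectral peak ratio:
Peak A = 2897.2 counts
Peak B = 703.7 counts
Ratio = 2897.2 / 703.7 = 4.1171

4.1171


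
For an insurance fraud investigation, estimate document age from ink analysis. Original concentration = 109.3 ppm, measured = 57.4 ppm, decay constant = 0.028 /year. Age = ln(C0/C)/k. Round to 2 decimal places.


Document age estimation:
C0/C = 109.3 / 57.4 = 1.904181
ln(C0/C) = 0.644052
t = 0.644052 / 0.028 = 23.00 years

23.00


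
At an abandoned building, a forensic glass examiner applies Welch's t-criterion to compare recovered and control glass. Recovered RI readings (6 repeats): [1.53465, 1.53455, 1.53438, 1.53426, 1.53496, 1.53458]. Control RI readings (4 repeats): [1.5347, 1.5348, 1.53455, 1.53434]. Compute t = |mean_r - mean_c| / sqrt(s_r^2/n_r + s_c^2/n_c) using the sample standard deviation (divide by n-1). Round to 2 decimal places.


Welch's t-criterion for glass RI comparison:
Recovered mean = sum / n_r = 9.20738 / 6 = 1.5345633
Control mean = sum / n_c = 6.13839 / 4 = 1.5345975
Recovered sample variance s_r^2 = 5.81867e-08
Control sample variance s_c^2 = 4.0025e-08
Welch SE (unpooled) = sqrt(s_r^2/n_r + s_c^2/n_c) = sqrt(9.69778e-09 + 1.00062e-08) = sqrt(1.9704e-08) = 0.000140371
|mean_r - mean_c| = 3.41667e-05
t = 3.41667e-05 / 0.000140371 = 0.24

0.24


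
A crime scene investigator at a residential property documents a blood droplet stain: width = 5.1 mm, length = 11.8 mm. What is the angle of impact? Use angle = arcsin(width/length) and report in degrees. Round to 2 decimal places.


Blood spatter impact angle calculation:
width / length = 5.1 / 11.8 = 0.432203
angle = arcsin(0.432203)
angle = 25.61 degrees

25.61


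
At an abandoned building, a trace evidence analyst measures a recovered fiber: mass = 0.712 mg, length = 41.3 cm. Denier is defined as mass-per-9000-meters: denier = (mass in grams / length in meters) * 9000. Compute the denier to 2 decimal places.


Denier calculation:
Mass in grams = 0.712 mg / 1000 = 0.000712 g
Length in meters = 41.3 cm / 100 = 0.413 m
Linear density = mass / length = 0.000712 / 0.413 = 0.00172397 g/m
Denier = (g/m) * 9000 = 0.00172397 * 9000 = 15.52

15.52


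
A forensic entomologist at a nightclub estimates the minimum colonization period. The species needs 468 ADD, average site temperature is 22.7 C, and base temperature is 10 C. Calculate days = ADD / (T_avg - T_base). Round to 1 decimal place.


Insect development time:
Effective temperature = avg_temp - T_base = 22.7 - 10 = 12.7 C
Days = ADD / effective_temp = 468 / 12.7 = 36.9 days

36.9


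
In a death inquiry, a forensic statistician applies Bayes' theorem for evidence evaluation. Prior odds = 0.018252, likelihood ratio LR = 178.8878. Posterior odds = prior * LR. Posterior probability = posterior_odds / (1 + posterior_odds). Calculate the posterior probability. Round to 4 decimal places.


Bayesian evidence evaluation:
Posterior odds = prior_odds * LR = 0.018252 * 178.8878 = 3.26506
Posterior probability = posterior_odds / (1 + posterior_odds)
= 3.26506 / (1 + 3.26506)
= 3.26506 / 4.26506
= 0.7655

0.7655


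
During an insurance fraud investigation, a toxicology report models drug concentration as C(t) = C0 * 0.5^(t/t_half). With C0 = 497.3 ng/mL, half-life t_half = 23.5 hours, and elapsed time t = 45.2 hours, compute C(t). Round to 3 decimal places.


Drug concentration decay:
Number of half-lives = t / t_half = 45.2 / 23.5 = 1.923404
Decay factor = 0.5^1.923404 = 0.26363174
C(t) = 497.3 * 0.26363174 = 131.104 ng/mL

131.104


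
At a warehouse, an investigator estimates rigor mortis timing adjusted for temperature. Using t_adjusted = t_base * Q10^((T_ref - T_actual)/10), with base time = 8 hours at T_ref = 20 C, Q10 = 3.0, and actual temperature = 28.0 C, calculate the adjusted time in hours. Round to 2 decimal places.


Rigor mortis time adjustment:
Exponent = (T_ref - T_actual) / 10 = (20 - 28.0) / 10 = -0.8
Q10 factor = 3.0^-0.8 = 0.41524
t_adjusted = 8 * 0.41524 = 3.32 hours

3.32


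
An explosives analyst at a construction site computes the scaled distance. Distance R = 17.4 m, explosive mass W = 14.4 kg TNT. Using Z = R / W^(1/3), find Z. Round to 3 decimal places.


Scaled distance calculation:
W^(1/3) = 14.4^(1/3) = 2.432881
Z = R / W^(1/3) = 17.4 / 2.432881
Z = 7.152 m/kg^(1/3)

7.152


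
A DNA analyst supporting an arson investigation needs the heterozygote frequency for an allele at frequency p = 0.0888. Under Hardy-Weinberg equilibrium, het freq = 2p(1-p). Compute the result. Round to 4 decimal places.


Hardy-Weinberg heterozygote frequency:
q = 1 - p = 1 - 0.0888 = 0.9112
2pq = 2 * 0.0888 * 0.9112 = 0.1618

0.1618


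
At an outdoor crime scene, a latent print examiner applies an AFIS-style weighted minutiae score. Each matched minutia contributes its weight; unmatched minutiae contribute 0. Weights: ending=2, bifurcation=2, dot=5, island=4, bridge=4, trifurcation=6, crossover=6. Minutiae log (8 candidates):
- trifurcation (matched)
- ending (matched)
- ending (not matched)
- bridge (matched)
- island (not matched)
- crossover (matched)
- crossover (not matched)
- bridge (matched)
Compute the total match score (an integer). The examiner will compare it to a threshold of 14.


Weighted minutiae match score:
  trifurcation: matched, +6 (running total 6)
  ending: matched, +2 (running total 8)
  ending: not matched, +0
  bridge: matched, +4 (running total 12)
  island: not matched, +0
  crossover: matched, +6 (running total 18)
  crossover: not matched, +0
  bridge: matched, +4 (running total 22)
Total score = 22
Threshold = 14; verdict = identification

22


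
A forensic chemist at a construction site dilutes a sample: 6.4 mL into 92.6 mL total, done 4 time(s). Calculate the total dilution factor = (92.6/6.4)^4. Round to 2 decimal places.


Dilution factor calculation:
Single dilution = V_total / V_sample = 92.6 / 6.4 ≈ 14.46875
Number of dilutions = 4
Total DF = (92.6 / 6.4)^4 (full precision, rounded at the end) = 43825.21

43825.21


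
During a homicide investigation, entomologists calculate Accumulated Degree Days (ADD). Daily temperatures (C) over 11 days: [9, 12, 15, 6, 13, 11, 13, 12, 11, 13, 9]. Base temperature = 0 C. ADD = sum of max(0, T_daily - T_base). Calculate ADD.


Computing ADD day by day:
Day 1: max(0, 9 - 0) = 9
Day 2: max(0, 12 - 0) = 12
Day 3: max(0, 15 - 0) = 15
Day 4: max(0, 6 - 0) = 6
Day 5: max(0, 13 - 0) = 13
Day 6: max(0, 11 - 0) = 11
Day 7: max(0, 13 - 0) = 13
Day 8: max(0, 12 - 0) = 12
Day 9: max(0, 11 - 0) = 11
Day 10: max(0, 13 - 0) = 13
Day 11: max(0, 9 - 0) = 9
Total ADD = 124

124


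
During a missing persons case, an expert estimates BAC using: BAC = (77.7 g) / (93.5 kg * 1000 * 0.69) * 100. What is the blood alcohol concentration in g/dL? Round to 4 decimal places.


Applying the Widmark formula:
BAC = (dose_g / (body_wt * 1000 * r)) * 100
Denominator = 93.5 * 1000 * 0.69 = 64515
BAC = (77.7 / 64515) * 100
BAC = 0.1204 g/dL

0.1204


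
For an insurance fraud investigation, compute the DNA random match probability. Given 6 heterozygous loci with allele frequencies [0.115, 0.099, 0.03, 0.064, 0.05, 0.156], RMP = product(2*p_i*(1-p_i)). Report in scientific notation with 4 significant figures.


Computing RMP for 6 loci:
Locus 1: 2 * 0.115 * 0.885 = 0.20355
Locus 2: 2 * 0.099 * 0.901 = 0.178398
Locus 3: 2 * 0.03 * 0.97 = 0.0582
Locus 4: 2 * 0.064 * 0.936 = 0.119808
Locus 5: 2 * 0.05 * 0.95 = 0.095
Locus 6: 2 * 0.156 * 0.844 = 0.263328
RMP = 6.334e-06

6.334e-06


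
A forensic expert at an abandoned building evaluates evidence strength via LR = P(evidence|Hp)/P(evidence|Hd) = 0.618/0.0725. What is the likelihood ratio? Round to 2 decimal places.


Likelihood ratio calculation:
LR = P(E|Hp) / P(E|Hd)
LR = 0.618 / 0.0725
LR = 8.52

8.52


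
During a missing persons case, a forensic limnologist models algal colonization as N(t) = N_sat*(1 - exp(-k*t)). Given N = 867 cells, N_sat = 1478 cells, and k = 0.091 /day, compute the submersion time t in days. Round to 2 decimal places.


PMSI from diatom colonization curve:
N / N_sat = 867 / 1478 = 0.586604
1 - N/N_sat = 0.413396
ln(1 - N/N_sat) = -0.883349
t = -ln(1 - N/N_sat) / k = -(-0.883349) / 0.091 = 9.71 days

9.71


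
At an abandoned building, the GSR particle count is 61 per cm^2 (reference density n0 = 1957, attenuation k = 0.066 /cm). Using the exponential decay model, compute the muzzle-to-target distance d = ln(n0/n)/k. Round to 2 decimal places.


GSR distance calculation:
n0/n = 1957 / 61 = 32.081967
ln(n0/n) = 3.468294
d = 3.468294 / 0.066 = 52.55 cm

52.55


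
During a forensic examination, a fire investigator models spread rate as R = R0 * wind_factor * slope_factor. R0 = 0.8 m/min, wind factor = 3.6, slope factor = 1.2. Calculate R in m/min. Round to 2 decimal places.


Fire spread rate calculation:
R = R0 * wind_factor * slope_factor
= 0.8 * 3.6 * 1.2
= 2.88 * 1.2
= 3.46 m/min

3.46


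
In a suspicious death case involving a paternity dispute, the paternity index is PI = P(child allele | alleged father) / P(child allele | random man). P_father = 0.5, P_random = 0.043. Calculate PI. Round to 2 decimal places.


Paternity Index calculation:
PI = P(allele|father) / P(allele|random)
PI = 0.5 / 0.043
PI = 11.63

11.63


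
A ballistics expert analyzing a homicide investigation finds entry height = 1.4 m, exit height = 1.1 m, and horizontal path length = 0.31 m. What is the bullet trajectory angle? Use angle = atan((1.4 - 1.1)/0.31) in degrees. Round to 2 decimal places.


Bullet trajectory angle:
Height difference = 1.4 - 1.1 = 0.3 m
angle = atan(0.3 / 0.31)
angle = atan(0.967742)
angle = 44.06 degrees

44.06


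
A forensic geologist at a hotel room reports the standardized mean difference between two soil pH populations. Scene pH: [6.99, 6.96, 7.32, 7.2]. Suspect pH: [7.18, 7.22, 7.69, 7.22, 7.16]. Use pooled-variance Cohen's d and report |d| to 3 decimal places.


Pooled-variance Cohen's d for soil pH comparison:
Scene mean = 28.47 / 4 = 7.1175
Suspect mean = 36.47 / 5 = 7.294
Scene sample variance s_s^2 = 0.029625
Suspect sample variance s_c^2 = 0.04968
Pooled variance = ((n_s-1)*s_s^2 + (n_c-1)*s_c^2) / (n_s + n_c - 2) = 0.041085
Pooled SD = sqrt(0.041085) = 0.202694
Mean difference = -0.1765
|d| = |-0.1765| / 0.202694 = 0.871

0.871


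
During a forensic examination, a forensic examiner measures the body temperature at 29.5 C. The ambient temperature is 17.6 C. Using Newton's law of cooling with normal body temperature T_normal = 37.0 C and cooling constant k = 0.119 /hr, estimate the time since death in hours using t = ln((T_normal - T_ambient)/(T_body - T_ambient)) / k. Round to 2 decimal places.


Using Newton's law of cooling:
t = ln((T_normal - T_ambient) / (T_body - T_ambient)) / k
T_normal - T_ambient = 19.4
T_body - T_ambient = 11.9
Ratio = 1.630252
ln(ratio) = 0.488735
t = 0.488735 / 0.119 = 4.11 hours

4.11


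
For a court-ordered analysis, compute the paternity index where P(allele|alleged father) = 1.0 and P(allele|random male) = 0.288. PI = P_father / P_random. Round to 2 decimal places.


Paternity Index calculation:
PI = P(allele|father) / P(allele|random)
PI = 1.0 / 0.288
PI = 3.47

3.47


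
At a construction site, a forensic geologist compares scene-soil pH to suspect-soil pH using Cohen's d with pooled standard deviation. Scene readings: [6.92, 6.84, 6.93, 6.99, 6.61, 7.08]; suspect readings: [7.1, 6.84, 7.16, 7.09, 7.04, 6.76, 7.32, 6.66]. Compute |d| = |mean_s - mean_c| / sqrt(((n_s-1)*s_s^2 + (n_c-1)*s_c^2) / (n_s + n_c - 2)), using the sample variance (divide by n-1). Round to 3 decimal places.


Pooled-variance Cohen's d for soil pH comparison:
Scene mean = 41.37 / 6 = 6.895
Suspect mean = 55.97 / 8 = 6.99625
Scene sample variance s_s^2 = 0.02587
Suspect sample variance s_c^2 = 0.049484
Pooled variance = ((n_s-1)*s_s^2 + (n_c-1)*s_c^2) / (n_s + n_c - 2) = 0.039645
Pooled SD = sqrt(0.039645) = 0.199111
Mean difference = -0.10125
|d| = |-0.10125| / 0.199111 = 0.509

0.509


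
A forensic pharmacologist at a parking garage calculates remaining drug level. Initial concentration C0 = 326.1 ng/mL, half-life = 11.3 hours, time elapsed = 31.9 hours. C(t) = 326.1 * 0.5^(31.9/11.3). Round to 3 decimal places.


Drug concentration decay:
Number of half-lives = t / t_half = 31.9 / 11.3 = 2.823009
Decay factor = 0.5^2.823009 = 0.14131544
C(t) = 326.1 * 0.14131544 = 46.083 ng/mL

46.083


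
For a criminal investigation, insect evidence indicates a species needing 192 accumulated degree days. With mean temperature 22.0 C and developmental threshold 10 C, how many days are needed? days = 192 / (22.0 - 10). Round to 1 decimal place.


Insect development time:
Effective temperature = avg_temp - T_base = 22.0 - 10 = 12.0 C
Days = ADD / effective_temp = 192 / 12.0 = 16.0 days

16.0


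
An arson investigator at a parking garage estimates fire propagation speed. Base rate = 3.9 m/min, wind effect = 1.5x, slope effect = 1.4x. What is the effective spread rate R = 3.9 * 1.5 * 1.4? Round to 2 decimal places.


Fire spread rate calculation:
R = R0 * wind_factor * slope_factor
= 3.9 * 1.5 * 1.4
= 5.85 * 1.4
= 8.19 m/min

8.19


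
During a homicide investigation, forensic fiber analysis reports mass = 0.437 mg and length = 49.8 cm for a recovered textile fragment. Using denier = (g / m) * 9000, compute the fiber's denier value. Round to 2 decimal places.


Denier calculation:
Mass in grams = 0.437 mg / 1000 = 0.000437 g
Length in meters = 49.8 cm / 100 = 0.498 m
Linear density = mass / length = 0.000437 / 0.498 = 0.00087751 g/m
Denier = (g/m) * 9000 = 0.00087751 * 9000 = 7.90

7.90


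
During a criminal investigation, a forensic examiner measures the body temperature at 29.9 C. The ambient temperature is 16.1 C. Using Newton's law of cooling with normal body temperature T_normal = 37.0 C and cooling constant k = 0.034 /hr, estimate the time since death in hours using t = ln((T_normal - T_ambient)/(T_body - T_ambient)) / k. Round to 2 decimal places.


Using Newton's law of cooling:
t = ln((T_normal - T_ambient) / (T_body - T_ambient)) / k
T_normal - T_ambient = 20.9
T_body - T_ambient = 13.8
Ratio = 1.514493
ln(ratio) = 0.415081
t = 0.415081 / 0.034 = 12.21 hours

12.21


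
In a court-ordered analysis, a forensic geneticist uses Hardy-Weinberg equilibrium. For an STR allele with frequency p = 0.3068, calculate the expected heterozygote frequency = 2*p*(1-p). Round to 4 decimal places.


Hardy-Weinberg heterozygote frequency:
q = 1 - p = 1 - 0.3068 = 0.6932
2pq = 2 * 0.3068 * 0.6932 = 0.4253

0.4253


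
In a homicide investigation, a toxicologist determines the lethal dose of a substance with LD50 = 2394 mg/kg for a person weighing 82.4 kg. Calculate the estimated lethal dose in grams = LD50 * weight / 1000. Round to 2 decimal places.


Lethal dose calculation:
Lethal dose = LD50 * body_weight / 1000
= 2394 * 82.4 / 1000
= 197265.6 / 1000
= 197.27 g

197.27


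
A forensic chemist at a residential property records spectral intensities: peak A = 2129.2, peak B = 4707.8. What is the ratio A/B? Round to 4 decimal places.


Spectral peak ratio:
Peak A = 2129.2 counts
Peak B = 4707.8 counts
Ratio = 2129.2 / 4707.8 = 0.4523

0.4523


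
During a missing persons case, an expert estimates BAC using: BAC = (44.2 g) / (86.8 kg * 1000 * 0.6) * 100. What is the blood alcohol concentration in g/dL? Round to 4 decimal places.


Applying the Widmark formula:
BAC = (dose_g / (body_wt * 1000 * r)) * 100
Denominator = 86.8 * 1000 * 0.6 = 52080
BAC = (44.2 / 52080) * 100
BAC = 0.0849 g/dL

0.0849


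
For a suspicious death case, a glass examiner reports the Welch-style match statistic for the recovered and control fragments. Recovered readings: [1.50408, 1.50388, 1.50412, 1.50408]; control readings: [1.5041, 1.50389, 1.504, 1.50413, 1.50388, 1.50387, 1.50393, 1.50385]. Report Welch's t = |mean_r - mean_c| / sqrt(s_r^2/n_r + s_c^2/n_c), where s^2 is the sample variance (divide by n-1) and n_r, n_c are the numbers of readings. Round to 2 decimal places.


Welch's t-criterion for glass RI comparison:
Recovered mean = sum / n_r = 6.01616 / 4 = 1.50404
Control mean = sum / n_c = 12.03165 / 8 = 1.5039562
Recovered sample variance s_r^2 = 1.17333e-08
Control sample variance s_c^2 = 1.17696e-08
Welch SE (unpooled) = sqrt(s_r^2/n_r + s_c^2/n_c) = sqrt(2.93333e-09 + 1.47121e-09) = sqrt(4.40454e-09) = 6.63667e-05
|mean_r - mean_c| = 8.375e-05
t = 8.375e-05 / 6.63667e-05 = 1.26

1.26


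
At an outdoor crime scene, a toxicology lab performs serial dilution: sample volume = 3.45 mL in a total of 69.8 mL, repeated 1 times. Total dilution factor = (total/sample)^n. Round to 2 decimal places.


Dilution factor calculation:
Single dilution = V_total / V_sample = 69.8 / 3.45 ≈ 20.231884
Number of dilutions = 1
Total DF = (69.8 / 3.45)^1 (full precision, rounded at the end) = 20.23

20.23


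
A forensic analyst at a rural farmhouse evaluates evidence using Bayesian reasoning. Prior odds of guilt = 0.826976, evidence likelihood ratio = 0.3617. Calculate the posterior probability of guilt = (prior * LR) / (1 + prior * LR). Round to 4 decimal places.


Bayesian evidence evaluation:
Posterior odds = prior_odds * LR = 0.826976 * 0.3617 = 0.2991172
Posterior probability = posterior_odds / (1 + posterior_odds)
= 0.2991172 / (1 + 0.2991172)
= 0.2991172 / 1.2991172
= 0.2302

0.2302


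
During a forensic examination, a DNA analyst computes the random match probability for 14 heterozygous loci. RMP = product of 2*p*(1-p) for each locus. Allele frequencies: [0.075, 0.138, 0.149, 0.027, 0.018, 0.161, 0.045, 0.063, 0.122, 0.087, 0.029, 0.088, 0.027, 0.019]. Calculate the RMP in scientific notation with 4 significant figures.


Computing RMP for 14 loci:
Locus 1: 2 * 0.075 * 0.925 = 0.13875
Locus 2: 2 * 0.138 * 0.862 = 0.237912
Locus 3: 2 * 0.149 * 0.851 = 0.253598
Locus 4: 2 * 0.027 * 0.973 = 0.052542
Locus 5: 2 * 0.018 * 0.982 = 0.035352
Locus 6: 2 * 0.161 * 0.839 = 0.270158
Locus 7: 2 * 0.045 * 0.955 = 0.08595
Locus 8: 2 * 0.063 * 0.937 = 0.118062
Locus 9: 2 * 0.122 * 0.878 = 0.214232
Locus 10: 2 * 0.087 * 0.913 = 0.158862
Locus 11: 2 * 0.029 * 0.971 = 0.056318
Locus 12: 2 * 0.088 * 0.912 = 0.160512
Locus 13: 2 * 0.027 * 0.973 = 0.052542
Locus 14: 2 * 0.019 * 0.981 = 0.037278
RMP = 2.569e-14

2.569e-14


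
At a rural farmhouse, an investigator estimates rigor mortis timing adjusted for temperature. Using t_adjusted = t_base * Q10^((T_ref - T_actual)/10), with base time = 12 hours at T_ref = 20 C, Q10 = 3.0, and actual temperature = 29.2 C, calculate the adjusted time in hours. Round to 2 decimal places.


Rigor mortis time adjustment:
Exponent = (T_ref - T_actual) / 10 = (20 - 29.2) / 10 = -0.92
Q10 factor = 3.0^-0.92 = 0.36396
t_adjusted = 12 * 0.36396 = 4.37 hours

4.37
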